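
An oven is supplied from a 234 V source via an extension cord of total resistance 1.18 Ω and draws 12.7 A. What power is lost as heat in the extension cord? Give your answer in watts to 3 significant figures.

Line loss is just I²R for the cable — we know both I and R_line directly.
The extension cord carries the full 12.7 A.
P_line = I² R_line = (12.70)² × 1.18 = 190.3 W

190 W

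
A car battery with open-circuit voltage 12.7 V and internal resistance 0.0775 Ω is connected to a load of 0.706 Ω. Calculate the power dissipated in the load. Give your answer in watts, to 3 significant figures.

185 W

The internal resistance and the load are in series, so the same I flows through both; get I from ε/(r+R), then I²R for the load.
I = ε / (r + R) = 12.7 / (0.0775 + 0.706) = 16.21 A
P_load = I² R = (16.21)² × 0.706 = 185.5 W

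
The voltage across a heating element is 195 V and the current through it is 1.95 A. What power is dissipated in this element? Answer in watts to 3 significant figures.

With V and I both given, power follows immediately from P = V I.
P = 195 V × 1.950 A = 380.2 W

380 W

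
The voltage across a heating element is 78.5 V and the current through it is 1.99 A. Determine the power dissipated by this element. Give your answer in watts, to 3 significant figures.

156 W

With V and I both given, power follows immediately from P = V I.
P = 78.5 V × 1.990 A = 156.2 W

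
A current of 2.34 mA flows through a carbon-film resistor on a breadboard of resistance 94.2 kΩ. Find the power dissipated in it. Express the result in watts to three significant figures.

0.516 W

The current through and the resistance of the element are both given; use P = I²R.
P = (0.002340 A)² × 94200 Ω = 0.5158 W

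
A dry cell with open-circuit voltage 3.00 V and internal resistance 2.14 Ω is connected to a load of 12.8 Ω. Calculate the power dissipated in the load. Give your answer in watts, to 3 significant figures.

0.516 W

The internal resistance and the load are in series, so the same I flows through both; get I from ε/(r+R), then I²R for the load.
I = ε / (r + R) = 3.00 / (2.14 + 12.8) = 0.2008 A
P_load = I² R = (0.2008)² × 12.8 = 0.5161 W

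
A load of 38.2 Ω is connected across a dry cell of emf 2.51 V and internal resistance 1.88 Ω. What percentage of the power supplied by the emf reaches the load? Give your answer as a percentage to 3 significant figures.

Efficiency is P_load / P_total. With a series r and R sharing the same I, P = I²R for each, so η = R/(R+r).
η = R / (R + r) = 38.2 / (38.2 + 1.88) = 0.9531

95.3 %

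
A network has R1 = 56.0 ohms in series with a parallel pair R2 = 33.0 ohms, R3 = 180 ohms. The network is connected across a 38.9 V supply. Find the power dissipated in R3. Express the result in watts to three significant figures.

First combine the parallel branches into one equivalent R_p, then R1 + R_p is a series pair.
R_p = (33.0×180)/(33.0+180) = 27.89 Ω
R_total = 56.0 + 27.89 = 83.89 Ω
I = V / R_total = 38.9 / 83.89 = 0.4637 A
Voltage across the parallel pair: V_p = I × R_p = 0.4637 × 27.89 = 12.93 V
R3 is across V_p, so use P = V²/R for that branch.
P_R3 = (12.93)² / 180 = 0.9291 W

0.929 W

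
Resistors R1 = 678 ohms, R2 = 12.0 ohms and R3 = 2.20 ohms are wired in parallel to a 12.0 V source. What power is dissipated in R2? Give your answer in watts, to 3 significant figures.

Every branch has 12.0 V across it, so for R2 the power is simply V²/R.
P_R2 = V² / R2 = (12.0)² / 12.0 Ω = 12.00 W

12.0 W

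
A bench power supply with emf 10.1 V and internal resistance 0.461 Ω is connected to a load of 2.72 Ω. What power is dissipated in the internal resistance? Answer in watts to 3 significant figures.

4.65 W

Internal loss is I²r, with I set by the total series resistance r+R.
I = ε / (r + R) = 10.1 / (0.461 + 2.72) = 3.175 A
P_int = I² r = (3.175)² × 0.461 = 4.647 W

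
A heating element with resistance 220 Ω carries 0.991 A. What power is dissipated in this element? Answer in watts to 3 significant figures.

With I and R stated, P = I²R applies in one step.
P = (0.9910 A)² × 220 Ω = 216.1 W

216 W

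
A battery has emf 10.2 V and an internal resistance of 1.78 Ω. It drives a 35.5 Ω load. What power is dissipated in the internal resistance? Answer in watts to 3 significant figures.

The internal resistance carries the same current as the load; P_int = I²r.
I = ε / (r + R) = 10.2 / (1.78 + 35.5) = 0.2736 A
P_int = I² r = (0.2736)² × 1.78 = 0.1333 W

0.133 W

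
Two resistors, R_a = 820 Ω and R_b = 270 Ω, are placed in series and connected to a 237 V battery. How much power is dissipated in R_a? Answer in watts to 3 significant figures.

38.8 W

The current is common to all series resistors; compute it, then apply P = I²R for the target.
R_total = 820 + 270 = 1090 Ω
I = V / R_total = 237 / 1090 = 0.2174 A
P_R_a = I² × R_a = (0.2174)² × 820 = 38.77 W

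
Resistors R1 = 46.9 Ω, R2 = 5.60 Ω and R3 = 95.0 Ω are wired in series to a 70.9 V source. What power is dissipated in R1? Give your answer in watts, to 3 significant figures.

Since the resistors are in series they all carry the loop current I = V/R_total; the power in any one is I²R.
R_total = 46.9 + 5.60 + 95.0 = 147.5 Ω
I = V / R_total = 70.9 / 147.5 = 0.4807 A
P_R1 = I² × R1 = (0.4807)² × 46.9 = 10.84 W

10.8 W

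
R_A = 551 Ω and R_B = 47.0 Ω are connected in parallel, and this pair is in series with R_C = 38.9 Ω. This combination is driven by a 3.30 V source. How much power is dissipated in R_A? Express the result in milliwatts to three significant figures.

5.48 mW

First find R_p for the parallel pair, then treat R_p + R_C as a series loop.
R_p = (551×47.0)/(551+47.0) = 43.31 Ω
R_total = R_p + 38.9 = 43.31 + 38.9 = 82.21 Ω
I = V / R_total = 3.30 / 82.21 = 0.04014 A
Voltage across the parallel pair: V_p = I × R_p = 0.04014 × 43.31 = 1.738 V
R_A sits across V_p; its power is V_p²/R.
P_R_A = (1.738)² / 551 = 0.005485 W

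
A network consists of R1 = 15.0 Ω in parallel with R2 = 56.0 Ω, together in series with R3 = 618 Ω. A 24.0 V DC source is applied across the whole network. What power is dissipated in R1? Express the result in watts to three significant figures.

Reduce the parallel combination to a single R_p; the circuit then becomes R_p in series with the remaining resistor.
R_p = (15.0×56.0)/(15.0+56.0) = 11.83 Ω
R_total = R_p + 618 = 11.83 + 618 = 629.8 Ω
I = V / R_total = 24.0 / 629.8 = 0.03811 A
Voltage across the parallel pair: V_p = I × R_p = 0.03811 × 11.83 = 0.4508 V
R1 has V_p across it, so P = V_p²/R1.
P_R1 = (0.4508)² / 15.0 = 0.01355 W

0.0135 W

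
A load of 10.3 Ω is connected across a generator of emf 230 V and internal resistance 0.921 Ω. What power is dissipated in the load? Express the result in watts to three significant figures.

4330 W

The internal resistance and the load are in series, so the same I flows through both; get I from ε/(r+R), then I²R for the load.
I = ε / (r + R) = 230 / (0.921 + 10.3) = 20.50 A
P_load = I² R = (20.50)² × 10.3 = 4327 W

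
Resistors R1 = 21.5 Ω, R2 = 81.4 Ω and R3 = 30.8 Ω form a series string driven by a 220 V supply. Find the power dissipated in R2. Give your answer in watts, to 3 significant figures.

Since the resistors are in series they all carry the loop current I = V/R_total; the power in any one is I²R.
R_total = 21.5 + 81.4 + 30.8 = 133.7 Ω
I = V / R_total = 220 / 133.7 = 1.645 A
P_R2 = I² × R2 = (1.645)² × 81.4 = 220.4 W

220 W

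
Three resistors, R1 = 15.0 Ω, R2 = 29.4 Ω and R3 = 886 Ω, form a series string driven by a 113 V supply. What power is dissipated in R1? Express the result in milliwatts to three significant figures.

221 mW

In a series string the same current flows through every resistor — find that current, then P = I²R for the one we want.
R_total = 15.0 + 29.4 + 886 = 930.4 Ω
I = V / R_total = 113 / 930.4 = 0.1215 A
P_R1 = I² × R1 = (0.1215)² × 15.0 = 0.2213 W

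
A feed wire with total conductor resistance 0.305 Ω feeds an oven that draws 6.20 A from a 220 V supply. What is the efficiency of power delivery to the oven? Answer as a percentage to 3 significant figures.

The feed wire carries the full 6.20 A.
P_line = I² R_line = (6.200)² × 0.305 = 11.72 W
P_source = V I = 220 × 6.200 = 1364 W; P_load = 1352 W
η = P_load / P_source = 1352 / 1364 = 0.9914

99.1 %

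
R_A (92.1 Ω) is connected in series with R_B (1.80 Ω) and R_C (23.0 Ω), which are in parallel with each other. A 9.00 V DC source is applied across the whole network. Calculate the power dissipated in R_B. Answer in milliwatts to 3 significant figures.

Replace R_B and R_C with their parallel equivalent so the circuit becomes R_A in series with R_p.
R_p = (1.80×23.0)/(1.80+23.0) = 1.669 Ω
R_total = 92.1 + 1.669 = 93.77 Ω
I = V / R_total = 9.00 / 93.77 = 0.09598 A
Voltage across the parallel pair: V_p = I × R_p = 0.09598 × 1.669 = 0.1602 V
With V_p across R_B, its power is V_p²/R_B.
P_R_B = (0.1602)² / 1.80 = 0.01426 W

14.3 mW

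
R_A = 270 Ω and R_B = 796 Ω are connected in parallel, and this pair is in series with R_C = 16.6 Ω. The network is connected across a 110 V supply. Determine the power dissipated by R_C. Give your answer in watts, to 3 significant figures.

Combine R_A and R_B into their parallel equivalent first, reducing the network to two series resistors.
R_p = (270×796)/(270+796) = 201.6 Ω
R_total = R_p + 16.6 = 201.6 + 16.6 = 218.2 Ω
I = V / R_total = 110 / 218.2 = 0.5041 A
R_C is the series element, so its power is I²R.
P_R_C = (0.5041)² × 16.6 = 4.218 W

4.22 W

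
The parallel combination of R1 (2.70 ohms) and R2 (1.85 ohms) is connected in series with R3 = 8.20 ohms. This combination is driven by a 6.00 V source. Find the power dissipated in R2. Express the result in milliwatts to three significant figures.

Collapse the R1‖R2 pair into one equivalent R_p; then R_p and R3 form a series string.
R_p = (2.70×1.85)/(2.70+1.85) = 1.098 Ω
R_total = R_p + 8.20 = 1.098 + 8.20 = 9.298 Ω
I = V / R_total = 6.00 / 9.298 = 0.6453 A
Voltage across the parallel pair: V_p = I × R_p = 0.6453 × 1.098 = 0.7084 V
R2 sits across V_p; its power is V_p²/R.
P_R2 = (0.7084)² / 1.85 = 0.2713 W

271 mW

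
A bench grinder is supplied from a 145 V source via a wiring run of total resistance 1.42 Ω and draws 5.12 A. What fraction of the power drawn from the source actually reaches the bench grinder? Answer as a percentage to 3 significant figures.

The wiring run carries the full 5.12 A.
P_line = I² R_line = (5.120)² × 1.42 = 37.22 W
P_source = V I = 145 × 5.120 = 742.4 W; P_load = 705.2 W
η = P_load / P_source = 705.2 / 742.4 = 0.9499

95.0 %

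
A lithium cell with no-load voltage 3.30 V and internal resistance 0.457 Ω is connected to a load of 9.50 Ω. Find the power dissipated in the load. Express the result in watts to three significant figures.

With r and R in series, I = ε/(r+R); the load dissipates I²R.
I = ε / (r + R) = 3.30 / (0.457 + 9.50) = 0.3314 A
P_load = I² R = (0.3314)² × 9.50 = 1.044 W

1.04 W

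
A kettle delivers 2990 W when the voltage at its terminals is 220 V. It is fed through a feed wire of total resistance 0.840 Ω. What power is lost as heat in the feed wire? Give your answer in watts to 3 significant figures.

The feed wire and load are in series, so the same current flows in both; the loss is I²R_line.
I = P / V = 2990 / 220 = 13.59 A through the feed wire.
P_line = I² R_line = (13.59)² × 0.840 = 155.2 W

155 W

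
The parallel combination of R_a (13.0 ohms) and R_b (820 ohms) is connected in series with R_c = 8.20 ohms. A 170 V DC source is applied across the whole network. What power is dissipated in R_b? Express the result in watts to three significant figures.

Collapse the R_a‖R_b pair into one equivalent R_p; then R_p and R_c form a series string.
R_p = (13.0×820)/(13.0+820) = 12.80 Ω
R_total = R_p + 8.20 = 12.80 + 8.20 = 21.00 Ω
I = V / R_total = 170 / 21.00 = 8.096 A
Voltage across the parallel pair: V_p = I × R_p = 8.096 × 12.80 = 103.6 V
R_b sits across V_p; its power is V_p²/R.
P_R_b = (103.6)² / 820 = 13.09 W

13.1 W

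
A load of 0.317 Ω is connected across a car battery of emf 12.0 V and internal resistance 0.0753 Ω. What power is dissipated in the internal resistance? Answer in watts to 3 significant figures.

70.5 W

Internal loss is I²r, with I set by the total series resistance r+R.
I = ε / (r + R) = 12.0 / (0.0753 + 0.317) = 30.59 A
P_int = I² r = (30.59)² × 0.0753 = 70.46 W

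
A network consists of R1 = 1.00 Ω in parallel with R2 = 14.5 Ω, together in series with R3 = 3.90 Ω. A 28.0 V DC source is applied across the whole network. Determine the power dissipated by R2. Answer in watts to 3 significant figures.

First find R_p for the parallel pair, then treat R_p + R3 as a series loop.
R_p = (1.00×14.5)/(1.00+14.5) = 0.9355 Ω
R_total = R_p + 3.90 = 0.9355 + 3.90 = 4.835 Ω
I = V / R_total = 28.0 / 4.835 = 5.791 A
Voltage across the parallel pair: V_p = I × R_p = 5.791 × 0.9355 = 5.417 V
Use P = V²/R for R2 with V = V_p.
P_R2 = (5.417)² / 14.5 = 2.024 W

2.02 W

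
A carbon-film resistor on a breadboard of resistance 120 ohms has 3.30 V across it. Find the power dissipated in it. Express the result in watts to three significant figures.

We know the drop across the element and its resistance — P = V²/R, one step.
P = (3.30 V)² / 120 Ω = 0.09075 W

0.0907 W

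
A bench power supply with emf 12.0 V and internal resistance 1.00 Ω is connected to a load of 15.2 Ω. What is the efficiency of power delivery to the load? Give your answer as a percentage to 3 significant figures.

Both r and R carry the same current, so the power split is just the resistance split: η = R/(R+r).
η = R / (R + r) = 15.2 / (15.2 + 1.00) = 0.9383

93.8 %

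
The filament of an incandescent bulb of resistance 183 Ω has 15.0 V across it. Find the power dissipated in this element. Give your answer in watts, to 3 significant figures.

1.23 W

We know the drop across the element and its resistance — P = V²/R, one step.
P = (15.0 V)² / 183 Ω = 1.230 W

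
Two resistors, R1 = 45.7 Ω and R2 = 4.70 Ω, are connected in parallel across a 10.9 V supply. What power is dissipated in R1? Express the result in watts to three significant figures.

The supply voltage appears across each parallel branch — just use P = V²/R1.
P_R1 = V² / R1 = (10.9)² / 45.7 Ω = 2.600 W

2.60 W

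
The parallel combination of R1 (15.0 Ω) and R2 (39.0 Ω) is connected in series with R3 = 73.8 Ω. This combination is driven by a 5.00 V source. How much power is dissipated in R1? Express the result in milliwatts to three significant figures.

27.3 mW

Combine R1 and R2 into their parallel equivalent first, reducing the network to two series resistors.
R_p = (15.0×39.0)/(15.0+39.0) = 10.83 Ω
R_total = R_p + 73.8 = 10.83 + 73.8 = 84.63 Ω
I = V / R_total = 5.00 / 84.63 = 0.05908 A
Voltage across the parallel pair: V_p = I × R_p = 0.05908 × 10.83 = 0.6400 V
Use P = V²/R for R1 with V = V_p.
P_R1 = (0.6400)² / 15.0 = 0.02731 W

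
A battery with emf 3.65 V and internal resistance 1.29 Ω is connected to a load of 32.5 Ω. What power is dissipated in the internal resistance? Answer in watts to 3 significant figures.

The source's internal resistance is just another series element carrying I; its dissipation is I²r.
I = ε / (r + R) = 3.65 / (1.29 + 32.5) = 0.1080 A
P_int = I² r = (0.1080)² × 1.29 = 0.01505 W

0.0151 W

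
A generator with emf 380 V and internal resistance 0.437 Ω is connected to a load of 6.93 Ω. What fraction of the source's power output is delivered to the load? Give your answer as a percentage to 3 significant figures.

The source delivers εI, of which I²R reaches the load and I²r is lost; since I is common, η = R/(R+r).
η = R / (R + r) = 6.93 / (6.93 + 0.437) = 0.9407

94.1 %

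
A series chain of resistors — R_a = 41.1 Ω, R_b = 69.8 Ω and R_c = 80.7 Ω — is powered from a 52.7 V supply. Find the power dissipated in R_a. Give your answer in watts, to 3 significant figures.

The current is common to all series resistors; compute it, then apply P = I²R for the target.
R_total = 41.1 + 69.8 + 80.7 = 191.6 Ω
I = V / R_total = 52.7 / 191.6 = 0.2751 A
P_R_a = I² × R_a = (0.2751)² × 41.1 = 3.109 W

3.11 W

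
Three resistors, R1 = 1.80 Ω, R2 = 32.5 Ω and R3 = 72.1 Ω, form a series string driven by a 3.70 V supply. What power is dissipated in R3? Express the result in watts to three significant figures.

Series elements share the same current, so find I first, then use P = I²R.
R_total = 1.80 + 32.5 + 72.1 = 106.4 Ω
I = V / R_total = 3.70 / 106.4 = 0.03477 A
P_R3 = I² × R3 = (0.03477)² × 72.1 = 0.08719 W

0.0872 W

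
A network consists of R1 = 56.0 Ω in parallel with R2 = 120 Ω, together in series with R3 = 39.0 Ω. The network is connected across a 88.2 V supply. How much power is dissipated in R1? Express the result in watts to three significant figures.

Reduce the parallel combination to a single R_p; the circuit then becomes R_p in series with the remaining resistor.
R_p = (56.0×120)/(56.0+120) = 38.18 Ω
R_total = R_p + 39.0 = 38.18 + 39.0 = 77.18 Ω
I = V / R_total = 88.2 / 77.18 = 1.143 A
Voltage across the parallel pair: V_p = I × R_p = 1.143 × 38.18 = 43.63 V
R1 has V_p across it, so P = V_p²/R1.
P_R1 = (43.63)² / 56.0 = 34.00 W

34.0 W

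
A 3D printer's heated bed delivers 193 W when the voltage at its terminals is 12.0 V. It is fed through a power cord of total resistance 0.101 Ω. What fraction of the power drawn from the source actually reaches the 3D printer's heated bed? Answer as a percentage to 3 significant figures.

88.1 %

I = P / V = 193 / 12.0 = 16.08 A through the power cord.
P_line = I² R_line = (16.08)² × 0.101 = 26.13 W
P_source = P_load + P_line = 193.0 + 26.13 = 219.1 W
η = P_load / P_source = 193.0 / 219.1 = 0.8808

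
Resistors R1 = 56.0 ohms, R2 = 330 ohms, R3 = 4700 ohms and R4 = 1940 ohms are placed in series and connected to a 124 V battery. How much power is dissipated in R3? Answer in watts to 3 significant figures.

Since the resistors are in series they all carry the loop current I = V/R_total; the power in any one is I²R.
R_total = 56.0 + 330 + 4700 + 1940 = 7026 Ω
I = V / R_total = 124 / 7026 = 0.01765 A
P_R3 = I² × R3 = (0.01765)² × 4700 = 1.464 W

1.46 W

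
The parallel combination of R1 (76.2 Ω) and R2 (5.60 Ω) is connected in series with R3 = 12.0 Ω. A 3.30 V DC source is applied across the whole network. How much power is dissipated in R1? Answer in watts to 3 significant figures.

0.0131 W

First find R_p for the parallel pair, then treat R_p + R3 as a series loop.
R_p = (76.2×5.60)/(76.2+5.60) = 5.217 Ω
R_total = R_p + 12.0 = 5.217 + 12.0 = 17.22 Ω
I = V / R_total = 3.30 / 17.22 = 0.1917 A
Voltage across the parallel pair: V_p = I × R_p = 0.1917 × 5.217 = 0.9999 V
R1 sits across V_p; its power is V_p²/R.
P_R1 = (0.9999)² / 76.2 = 0.01312 W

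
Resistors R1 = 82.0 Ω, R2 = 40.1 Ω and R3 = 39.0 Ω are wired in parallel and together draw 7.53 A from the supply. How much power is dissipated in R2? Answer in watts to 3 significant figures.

The branches share the same voltage, but only the total current is given — find V from the equivalent resistance first.
1/R_eq = 1/82.0 + 1/40.1 + 1/39.0 ⇒ R_eq = 15.93 Ω
V = I_total × R_eq = 7.530 × 15.93 = 120.0 V
P_R2 = V² / R2 = (120.0)² / 40.1 = 358.8 W

359 W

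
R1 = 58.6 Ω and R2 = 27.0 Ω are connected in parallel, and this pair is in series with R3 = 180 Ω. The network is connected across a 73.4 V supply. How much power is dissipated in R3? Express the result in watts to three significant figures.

First find R_p for the parallel pair, then treat R_p + R3 as a series loop.
R_p = (58.6×27.0)/(58.6+27.0) = 18.48 Ω
R_total = R_p + 180 = 18.48 + 180 = 198.5 Ω
I = V / R_total = 73.4 / 198.5 = 0.3698 A
R3 is the series element, so its power is I²R.
P_R3 = (0.3698)² × 180 = 24.62 W

24.6 W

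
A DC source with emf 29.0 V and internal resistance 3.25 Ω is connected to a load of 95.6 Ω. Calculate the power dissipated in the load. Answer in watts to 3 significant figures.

The internal resistance and the load are in series, so the same I flows through both; get I from ε/(r+R), then I²R for the load.
I = ε / (r + R) = 29.0 / (3.25 + 95.6) = 0.2934 A
P_load = I² R = (0.2934)² × 95.6 = 8.228 W

8.23 W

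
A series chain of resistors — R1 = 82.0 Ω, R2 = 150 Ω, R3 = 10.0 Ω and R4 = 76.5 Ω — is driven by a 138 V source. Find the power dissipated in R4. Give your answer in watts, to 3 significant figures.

Since the resistors are in series they all carry the loop current I = V/R_total; the power in any one is I²R.
R_total = 82.0 + 150 + 10.0 + 76.5 = 318.5 Ω
I = V / R_total = 138 / 318.5 = 0.4333 A
P_R4 = I² × R4 = (0.4333)² × 76.5 = 14.36 W

14.4 W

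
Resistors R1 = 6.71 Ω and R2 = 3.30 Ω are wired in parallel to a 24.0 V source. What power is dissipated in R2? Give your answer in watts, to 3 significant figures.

Parallel branches share the same voltage; P = V²/R gives the branch power in one step.
P_R2 = V² / R2 = (24.0)² / 3.30 Ω = 174.5 W

175 W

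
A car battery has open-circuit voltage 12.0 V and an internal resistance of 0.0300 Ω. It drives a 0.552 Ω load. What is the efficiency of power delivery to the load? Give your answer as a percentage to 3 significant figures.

94.8 %

Both r and R carry the same current, so the power split is just the resistance split: η = R/(R+r).
η = R / (R + r) = 0.552 / (0.552 + 0.0300) = 0.9485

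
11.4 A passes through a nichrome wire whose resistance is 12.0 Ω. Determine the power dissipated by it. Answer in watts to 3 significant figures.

The current through and the resistance of the element are both given; use P = I²R.
P = (11.40 A)² × 12.0 Ω = 1560 W

1560 W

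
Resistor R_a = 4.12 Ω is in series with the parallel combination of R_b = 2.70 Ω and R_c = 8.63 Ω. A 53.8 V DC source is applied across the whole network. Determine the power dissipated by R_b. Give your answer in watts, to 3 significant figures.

First combine the parallel branches into one equivalent R_p, then R_a + R_p is a series pair.
R_p = (2.70×8.63)/(2.70+8.63) = 2.057 Ω
R_total = 4.12 + 2.057 = 6.177 Ω
I = V / R_total = 53.8 / 6.177 = 8.710 A
Voltage across the parallel pair: V_p = I × R_p = 8.710 × 2.057 = 17.91 V
R_b sees V_p directly, so P = V_p² / R_b.
P_R_b = (17.91)² / 2.70 = 118.8 W

119 W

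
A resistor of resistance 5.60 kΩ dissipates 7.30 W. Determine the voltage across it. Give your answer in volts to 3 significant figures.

From P = V I = I²R = V²/R, with the two given quantities we get V = √(P R).
V = √(7.30 × 5600) = 202.2 V

202 V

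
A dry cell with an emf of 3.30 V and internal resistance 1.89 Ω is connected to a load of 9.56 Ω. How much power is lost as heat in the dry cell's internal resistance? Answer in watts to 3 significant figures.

Internal loss is I²r, with I set by the total series resistance r+R.
I = ε / (r + R) = 3.30 / (1.89 + 9.56) = 0.2882 A
P_int = I² r = (0.2882)² × 1.89 = 0.1570 W

0.157 W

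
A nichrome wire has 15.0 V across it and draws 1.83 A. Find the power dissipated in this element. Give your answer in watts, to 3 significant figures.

Both the voltage across and the current through the element are known, so P = V I applies directly.
P = 15.0 V × 1.830 A = 27.45 W

27.5 W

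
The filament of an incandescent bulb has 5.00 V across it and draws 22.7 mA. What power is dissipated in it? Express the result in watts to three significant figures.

0.114 W

Both the voltage across and the current through the element are known, so P = V I applies directly.
P = 5.00 V × 0.02270 A = 0.1135 W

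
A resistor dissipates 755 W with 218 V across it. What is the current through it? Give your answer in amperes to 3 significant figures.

Rearranging the power relation for the two known quantities gives I = P / V.
I = 755 / 218 = 3.463 A

3.46 A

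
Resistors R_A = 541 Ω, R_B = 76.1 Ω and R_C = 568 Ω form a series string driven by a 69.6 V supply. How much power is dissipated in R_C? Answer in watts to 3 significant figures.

Since the resistors are in series they all carry the loop current I = V/R_total; the power in any one is I²R.
R_total = 541 + 76.1 + 568 = 1185 Ω
I = V / R_total = 69.6 / 1185 = 0.05873 A
P_R_C = I² × R_C = (0.05873)² × 568 = 1.959 W

1.96 W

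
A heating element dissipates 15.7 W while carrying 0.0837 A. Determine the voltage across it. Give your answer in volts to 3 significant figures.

The two known quantities fix the third via V = P / I.
V = 15.7 / 0.08370 = 187.6 V

188 V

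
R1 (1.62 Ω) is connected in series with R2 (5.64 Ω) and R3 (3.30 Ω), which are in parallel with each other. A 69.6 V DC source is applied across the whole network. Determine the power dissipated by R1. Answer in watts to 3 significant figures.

Collapse R2‖R3 to a single equivalent, reducing the network to two series elements.
R_p = (5.64×3.30)/(5.64+3.30) = 2.082 Ω
R_total = 1.62 + 2.082 = 3.702 Ω
I = V / R_total = 69.6 / 3.702 = 18.80 A
The full supply current passes through R1: P = I²R.
P_R1 = (18.80)² × 1.62 = 572.6 W

573 W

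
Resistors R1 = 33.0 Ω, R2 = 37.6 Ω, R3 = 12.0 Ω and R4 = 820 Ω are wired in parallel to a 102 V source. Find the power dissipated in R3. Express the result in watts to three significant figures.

R3 sits directly across the source, so P = V²/R with V = 102 V.
P_R3 = V² / R3 = (102)² / 12.0 Ω = 867.0 W

867 W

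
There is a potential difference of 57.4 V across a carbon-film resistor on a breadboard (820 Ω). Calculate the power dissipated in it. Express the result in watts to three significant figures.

Voltage and resistance are given, so P = V²/R is the one-step route.
P = (57.4 V)² / 820 Ω = 4.018 W

4.02 W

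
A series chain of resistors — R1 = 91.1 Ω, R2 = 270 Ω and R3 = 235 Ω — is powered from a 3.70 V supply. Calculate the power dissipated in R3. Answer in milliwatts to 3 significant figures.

Every series element carries the same I. Get I from the total resistance, then P = I² × R3.
R_total = 91.1 + 270 + 235 = 596.1 Ω
I = V / R_total = 3.70 / 596.1 = 0.006207 A
P_R3 = I² × R3 = (0.006207)² × 235 = 0.009054 W

9.05 mW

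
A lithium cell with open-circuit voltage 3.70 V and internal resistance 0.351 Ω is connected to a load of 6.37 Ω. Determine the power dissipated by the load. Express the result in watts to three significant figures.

Find the circuit current first, then P = I²R for the load (series elements share I).
I = ε / (r + R) = 3.70 / (0.351 + 6.37) = 0.5505 A
P_load = I² R = (0.5505)² × 6.37 = 1.931 W

1.93 W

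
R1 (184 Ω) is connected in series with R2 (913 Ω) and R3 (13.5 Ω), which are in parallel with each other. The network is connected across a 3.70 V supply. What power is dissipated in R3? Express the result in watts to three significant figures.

First combine the parallel branches into one equivalent R_p, then R1 + R_p is a series pair.
R_p = (913×13.5)/(913+13.5) = 13.30 Ω
R_total = 184 + 13.30 = 197.3 Ω
I = V / R_total = 3.70 / 197.3 = 0.01875 A
Voltage across the parallel pair: V_p = I × R_p = 0.01875 × 13.30 = 0.2495 V
R3 sees V_p directly, so P = V_p² / R3.
P_R3 = (0.2495)² / 13.5 = 0.004610 W

0.00461 W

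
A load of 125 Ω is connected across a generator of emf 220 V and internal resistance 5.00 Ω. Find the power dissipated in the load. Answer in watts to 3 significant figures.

358 W

Load and internal resistance form a series loop — compute the loop current, then the load power via I²R.
I = ε / (r + R) = 220 / (5.00 + 125) = 1.692 A
P_load = I² R = (1.692)² × 125 = 358.0 W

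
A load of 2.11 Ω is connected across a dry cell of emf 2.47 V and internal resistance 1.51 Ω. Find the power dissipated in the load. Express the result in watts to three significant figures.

0.982 W

With r and R in series, I = ε/(r+R); the load dissipates I²R.
I = ε / (r + R) = 2.47 / (1.51 + 2.11) = 0.6823 A
P_load = I² R = (0.6823)² × 2.11 = 0.9823 W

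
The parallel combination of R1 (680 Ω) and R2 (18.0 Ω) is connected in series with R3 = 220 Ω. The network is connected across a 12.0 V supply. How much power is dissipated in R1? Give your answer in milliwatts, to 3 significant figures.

Combine R1 and R2 into their parallel equivalent first, reducing the network to two series resistors.
R_p = (680×18.0)/(680+18.0) = 17.54 Ω
R_total = R_p + 220 = 17.54 + 220 = 237.5 Ω
I = V / R_total = 12.0 / 237.5 = 0.05052 A
Voltage across the parallel pair: V_p = I × R_p = 0.05052 × 17.54 = 0.8859 V
Use P = V²/R for R1 with V = V_p.
P_R1 = (0.8859)² / 680 = 0.001154 W

1.15 mW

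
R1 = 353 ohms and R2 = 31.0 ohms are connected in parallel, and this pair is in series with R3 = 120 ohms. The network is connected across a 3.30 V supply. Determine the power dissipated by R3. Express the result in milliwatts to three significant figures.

Combine R1 and R2 into their parallel equivalent first, reducing the network to two series resistors.
R_p = (353×31.0)/(353+31.0) = 28.50 Ω
R_total = R_p + 120 = 28.50 + 120 = 148.5 Ω
I = V / R_total = 3.30 / 148.5 = 0.02222 A
R3 is the series element, so its power is I²R.
P_R3 = (0.02222)² × 120 = 0.05926 W

59.3 mW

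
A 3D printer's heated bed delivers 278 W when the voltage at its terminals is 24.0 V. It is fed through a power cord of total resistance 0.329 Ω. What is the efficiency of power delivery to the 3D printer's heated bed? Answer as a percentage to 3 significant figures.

I = P / V = 278 / 24.0 = 11.58 A through the power cord.
P_line = I² R_line = (11.58)² × 0.329 = 44.14 W
P_source = P_load + P_line = 278.0 + 44.14 = 322.1 W
η = P_load / P_source = 278.0 / 322.1 = 0.8630

86.3 %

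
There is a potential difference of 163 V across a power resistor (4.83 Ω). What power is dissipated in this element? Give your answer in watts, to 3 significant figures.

Voltage and resistance are given, so P = V²/R is the one-step route.
P = (163 V)² / 4.83 Ω = 5501 W

5500 W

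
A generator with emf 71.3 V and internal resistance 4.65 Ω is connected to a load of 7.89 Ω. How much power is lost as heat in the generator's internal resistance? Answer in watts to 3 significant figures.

The source's internal resistance is just another series element carrying I; its dissipation is I²r.
I = ε / (r + R) = 71.3 / (4.65 + 7.89) = 5.686 A
P_int = I² r = (5.686)² × 4.65 = 150.3 W

150 W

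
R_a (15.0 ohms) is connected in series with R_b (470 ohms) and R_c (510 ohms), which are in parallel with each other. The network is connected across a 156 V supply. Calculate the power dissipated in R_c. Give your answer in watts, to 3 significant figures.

42.4 W

Replace R_b and R_c with their parallel equivalent so the circuit becomes R_a in series with R_p.
R_p = (470×510)/(470+510) = 244.6 Ω
R_total = 15.0 + 244.6 = 259.6 Ω
I = V / R_total = 156 / 259.6 = 0.6009 A
Voltage across the parallel pair: V_p = I × R_p = 0.6009 × 244.6 = 147.0 V
R_c is across V_p, so use P = V²/R for that branch.
P_R_c = (147.0)² / 510 = 42.36 W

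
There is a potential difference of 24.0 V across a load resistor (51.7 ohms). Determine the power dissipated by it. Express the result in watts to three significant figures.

11.1 W

Voltage and resistance are given, so P = V²/R is the one-step route.
P = (24.0 V)² / 51.7 Ω = 11.14 W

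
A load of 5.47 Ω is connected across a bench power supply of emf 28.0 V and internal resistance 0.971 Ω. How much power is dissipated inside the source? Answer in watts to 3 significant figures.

18.3 W

Internal loss is I²r, with I set by the total series resistance r+R.
I = ε / (r + R) = 28.0 / (0.971 + 5.47) = 4.347 A
P_int = I² r = (4.347)² × 0.971 = 18.35 W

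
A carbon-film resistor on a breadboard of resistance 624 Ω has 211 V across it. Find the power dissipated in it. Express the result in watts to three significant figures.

V and R are stated; P = V²/R avoids computing the current.
P = (211 V)² / 624 Ω = 71.35 W

71.3 W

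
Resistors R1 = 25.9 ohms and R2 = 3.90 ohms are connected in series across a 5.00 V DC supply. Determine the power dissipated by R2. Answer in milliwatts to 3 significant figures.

Every series element carries the same I. Get I from the total resistance, then P = I² × R2.
R_total = 25.9 + 3.90 = 29.80 Ω
I = V / R_total = 5.00 / 29.80 = 0.1678 A
P_R2 = I² × R2 = (0.1678)² × 3.90 = 0.1098 W

110 mW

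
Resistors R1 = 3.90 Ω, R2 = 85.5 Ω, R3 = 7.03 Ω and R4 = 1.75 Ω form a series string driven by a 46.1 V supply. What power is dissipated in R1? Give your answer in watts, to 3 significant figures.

0.860 W

Every series element carries the same I. Get I from the total resistance, then P = I² × R1.
R_total = 3.90 + 85.5 + 7.03 + 1.75 = 98.18 Ω
I = V / R_total = 46.1 / 98.18 = 0.4695 A
P_R1 = I² × R1 = (0.4695)² × 3.90 = 0.8598 W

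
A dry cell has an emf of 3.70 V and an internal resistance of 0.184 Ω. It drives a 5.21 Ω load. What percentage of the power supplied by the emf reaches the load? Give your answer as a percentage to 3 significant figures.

96.6 %

The source delivers εI, of which I²R reaches the load and I²r is lost; since I is common, η = R/(R+r).
η = R / (R + r) = 5.21 / (5.21 + 0.184) = 0.9659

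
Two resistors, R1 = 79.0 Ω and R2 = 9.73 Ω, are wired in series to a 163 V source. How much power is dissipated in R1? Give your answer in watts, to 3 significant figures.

The current is common to all series resistors; compute it, then apply P = I²R for the target.
R_total = 79.0 + 9.73 = 88.73 Ω
I = V / R_total = 163 / 88.73 = 1.837 A
P_R1 = I² × R1 = (1.837)² × 79.0 = 266.6 W

267 W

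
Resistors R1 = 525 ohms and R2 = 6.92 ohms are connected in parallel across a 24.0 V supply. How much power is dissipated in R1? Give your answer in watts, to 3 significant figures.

R1 sits directly across the source, so P = V²/R with V = 24.0 V.
P_R1 = V² / R1 = (24.0)² / 525 Ω = 1.097 W

1.10 W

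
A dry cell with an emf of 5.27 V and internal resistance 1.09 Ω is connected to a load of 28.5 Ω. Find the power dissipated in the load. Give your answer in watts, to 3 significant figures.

0.904 W

The internal resistance and the load are in series, so the same I flows through both; get I from ε/(r+R), then I²R for the load.
I = ε / (r + R) = 5.27 / (1.09 + 28.5) = 0.1781 A
P_load = I² R = (0.1781)² × 28.5 = 0.9040 W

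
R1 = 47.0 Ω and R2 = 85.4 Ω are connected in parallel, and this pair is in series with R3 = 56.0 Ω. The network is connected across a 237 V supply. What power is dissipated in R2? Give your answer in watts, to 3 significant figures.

81.1 W

Reduce the parallel combination to a single R_p; the circuit then becomes R_p in series with the remaining resistor.
R_p = (47.0×85.4)/(47.0+85.4) = 30.32 Ω
R_total = R_p + 56.0 = 30.32 + 56.0 = 86.32 Ω
I = V / R_total = 237 / 86.32 = 2.746 A
Voltage across the parallel pair: V_p = I × R_p = 2.746 × 30.32 = 83.24 V
R2 has V_p across it, so P = V_p²/R2.
P_R2 = (83.24)² / 85.4 = 81.13 W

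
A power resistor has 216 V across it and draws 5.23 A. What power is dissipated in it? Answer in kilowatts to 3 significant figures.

1.13 kW

Since both terminal voltage and current are stated, P = V I gives the power in one step.
P = 216 V × 5.230 A = 1130 W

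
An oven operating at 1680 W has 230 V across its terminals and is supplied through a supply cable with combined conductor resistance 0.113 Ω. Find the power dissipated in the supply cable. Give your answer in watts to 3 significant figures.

6.03 W

Only the current and the line resistance are needed for the I²R loss.
I = P / V = 1680 / 230 = 7.304 A through the supply cable.
P_line = I² R_line = (7.304)² × 0.113 = 6.029 W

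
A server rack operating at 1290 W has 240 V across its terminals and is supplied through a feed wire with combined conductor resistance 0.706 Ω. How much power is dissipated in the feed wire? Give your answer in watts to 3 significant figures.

The feed wire and load are in series, so the same current flows in both; the loss is I²R_line.
I = P / V = 1290 / 240 = 5.375 A through the feed wire.
P_line = I² R_line = (5.375)² × 0.706 = 20.40 W

20.4 W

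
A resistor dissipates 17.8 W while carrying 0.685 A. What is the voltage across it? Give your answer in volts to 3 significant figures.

From P = V I = I²R = V²/R, with the two given quantities we get V = P / I.
V = 17.8 / 0.6850 = 25.99 V

26.0 V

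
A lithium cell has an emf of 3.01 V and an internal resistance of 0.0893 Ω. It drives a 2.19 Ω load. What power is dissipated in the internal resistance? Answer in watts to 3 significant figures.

0.156 W

The internal resistance carries the same current as the load; P_int = I²r.
I = ε / (r + R) = 3.01 / (0.0893 + 2.19) = 1.321 A
P_int = I² r = (1.321)² × 0.0893 = 0.1557 W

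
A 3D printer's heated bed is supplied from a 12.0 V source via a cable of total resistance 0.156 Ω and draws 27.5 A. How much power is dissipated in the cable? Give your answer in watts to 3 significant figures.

118 W

Only the current and the line resistance are needed for the I²R loss.
The cable carries the full 27.5 A.
P_line = I² R_line = (27.50)² × 0.156 = 118.0 W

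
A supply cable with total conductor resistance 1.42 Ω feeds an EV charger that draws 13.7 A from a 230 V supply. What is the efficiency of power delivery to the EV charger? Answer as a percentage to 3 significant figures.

The supply cable carries the full 13.7 A.
P_line = I² R_line = (13.70)² × 1.42 = 266.5 W
P_source = V I = 230 × 13.70 = 3151 W; P_load = 2884 W
η = P_load / P_source = 2884 / 3151 = 0.9154

91.5 %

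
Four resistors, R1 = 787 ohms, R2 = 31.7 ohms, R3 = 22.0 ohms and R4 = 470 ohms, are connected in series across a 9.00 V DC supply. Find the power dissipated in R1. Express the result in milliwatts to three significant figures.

The current is common to all series resistors; compute it, then apply P = I²R for the target.
R_total = 787 + 31.7 + 22.0 + 470 = 1311 Ω
I = V / R_total = 9.00 / 1311 = 0.006867 A
P_R1 = I² × R1 = (0.006867)² × 787 = 0.03711 W

37.1 mW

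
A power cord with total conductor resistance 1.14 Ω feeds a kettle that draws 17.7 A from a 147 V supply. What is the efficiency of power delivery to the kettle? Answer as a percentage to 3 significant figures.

86.3 %

The power cord carries the full 17.7 A.
P_line = I² R_line = (17.70)² × 1.14 = 357.2 W
P_source = V I = 147 × 17.70 = 2602 W; P_load = 2245 W
η = P_load / P_source = 2245 / 2602 = 0.8627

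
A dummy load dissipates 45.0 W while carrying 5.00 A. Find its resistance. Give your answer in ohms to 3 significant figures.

Inverting the appropriate power form: R = P / I².
R = 45.0 / (5.000)² = 1.800 Ω

1.80 Ω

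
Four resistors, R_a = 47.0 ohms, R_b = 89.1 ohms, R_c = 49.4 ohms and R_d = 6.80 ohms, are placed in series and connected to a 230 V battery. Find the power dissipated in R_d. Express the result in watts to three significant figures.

9.73 W

The current is common to all series resistors; compute it, then apply P = I²R for the target.
R_total = 47.0 + 89.1 + 49.4 + 6.80 = 192.3 Ω
I = V / R_total = 230 / 192.3 = 1.196 A
P_R_d = I² × R_d = (1.196)² × 6.80 = 9.728 W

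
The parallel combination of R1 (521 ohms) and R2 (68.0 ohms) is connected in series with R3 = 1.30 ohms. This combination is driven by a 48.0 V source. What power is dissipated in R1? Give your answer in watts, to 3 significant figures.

4.24 W

Combine R1 and R2 into their parallel equivalent first, reducing the network to two series resistors.
R_p = (521×68.0)/(521+68.0) = 60.15 Ω
R_total = R_p + 1.30 = 60.15 + 1.30 = 61.45 Ω
I = V / R_total = 48.0 / 61.45 = 0.7811 A
Voltage across the parallel pair: V_p = I × R_p = 0.7811 × 60.15 = 46.98 V
Use P = V²/R for R1 with V = V_p.
P_R1 = (46.98)² / 521 = 4.237 W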